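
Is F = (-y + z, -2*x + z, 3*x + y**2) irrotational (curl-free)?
No, ∇×F = (2*y - 1, -2, -1)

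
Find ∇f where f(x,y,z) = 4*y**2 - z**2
(0, 8*y, -2*z)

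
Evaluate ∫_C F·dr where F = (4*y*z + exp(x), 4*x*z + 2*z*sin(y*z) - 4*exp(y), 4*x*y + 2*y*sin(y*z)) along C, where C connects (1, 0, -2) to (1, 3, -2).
-4*exp(3) - 18 - 2*cos(6)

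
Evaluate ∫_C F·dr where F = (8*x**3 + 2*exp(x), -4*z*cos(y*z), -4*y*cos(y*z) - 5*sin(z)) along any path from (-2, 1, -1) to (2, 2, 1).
-4*sin(2) - 4*sin(1) - 2*exp(-2) + 2*exp(2)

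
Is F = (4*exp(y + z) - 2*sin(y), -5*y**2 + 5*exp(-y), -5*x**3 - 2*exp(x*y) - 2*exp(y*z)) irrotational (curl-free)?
No, ∇×F = (-2*x*exp(x*y) - 2*z*exp(y*z), 15*x**2 + 2*y*exp(x*y) + 4*exp(y + z), -4*exp(y + z) + 2*cos(y))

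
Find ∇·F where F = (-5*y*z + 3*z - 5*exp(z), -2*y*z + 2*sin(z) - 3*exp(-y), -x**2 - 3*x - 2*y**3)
-2*z + 3*exp(-y)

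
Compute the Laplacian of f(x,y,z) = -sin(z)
sin(z)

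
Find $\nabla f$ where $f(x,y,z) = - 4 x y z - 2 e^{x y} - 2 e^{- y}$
(2*y*(-2*z - exp(x*y)), -4*x*z - 2*x*exp(x*y) + 2*exp(-y), -4*x*y)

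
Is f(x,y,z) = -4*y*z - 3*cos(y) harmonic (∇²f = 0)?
No, ∇²f = 3*cos(y)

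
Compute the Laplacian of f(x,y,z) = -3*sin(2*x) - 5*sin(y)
12*sin(2*x) + 5*sin(y)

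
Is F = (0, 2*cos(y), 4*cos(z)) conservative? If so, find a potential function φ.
Yes, F is conservative. φ = 2*sin(y) + 4*sin(z)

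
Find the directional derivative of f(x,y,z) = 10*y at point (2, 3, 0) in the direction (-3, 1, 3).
10*sqrt(19)/19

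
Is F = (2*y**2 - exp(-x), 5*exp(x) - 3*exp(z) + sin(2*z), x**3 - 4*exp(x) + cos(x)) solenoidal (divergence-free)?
No, ∇·F = exp(-x)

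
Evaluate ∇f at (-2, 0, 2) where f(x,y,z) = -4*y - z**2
(0, -4, -4)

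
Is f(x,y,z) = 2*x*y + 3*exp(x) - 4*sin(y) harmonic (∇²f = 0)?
No, ∇²f = 3*exp(x) + 4*sin(y)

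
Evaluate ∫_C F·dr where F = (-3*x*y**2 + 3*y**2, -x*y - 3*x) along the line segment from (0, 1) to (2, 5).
-152/3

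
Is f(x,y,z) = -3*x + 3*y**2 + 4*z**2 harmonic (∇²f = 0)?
No, ∇²f = 14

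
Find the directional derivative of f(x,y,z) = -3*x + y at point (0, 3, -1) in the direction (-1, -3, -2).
0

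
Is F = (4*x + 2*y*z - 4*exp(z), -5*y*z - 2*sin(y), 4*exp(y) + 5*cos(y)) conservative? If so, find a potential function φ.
No, ∇×F = (5*y + 4*exp(y) - 5*sin(y), 2*y - 4*exp(z), -2*z) ≠ 0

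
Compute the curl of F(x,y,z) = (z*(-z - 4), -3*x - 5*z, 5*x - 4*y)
(1, -2*z - 9, -3)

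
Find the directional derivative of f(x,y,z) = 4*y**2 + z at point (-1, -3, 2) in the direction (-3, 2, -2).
-50*sqrt(17)/17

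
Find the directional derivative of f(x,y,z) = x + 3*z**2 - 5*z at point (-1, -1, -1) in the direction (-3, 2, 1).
-sqrt(14)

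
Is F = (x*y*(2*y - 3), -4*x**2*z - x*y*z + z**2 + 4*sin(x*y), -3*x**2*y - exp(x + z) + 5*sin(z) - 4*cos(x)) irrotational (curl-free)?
No, ∇×F = (x**2 + x*y - 2*z, 6*x*y + exp(x + z) - 4*sin(x), -4*x*y - 8*x*z + 3*x - y*z + 4*y*cos(x*y))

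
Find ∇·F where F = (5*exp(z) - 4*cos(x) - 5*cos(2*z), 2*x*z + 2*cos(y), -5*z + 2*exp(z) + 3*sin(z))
2*exp(z) + 4*sin(x) - 2*sin(y) + 3*cos(z) - 5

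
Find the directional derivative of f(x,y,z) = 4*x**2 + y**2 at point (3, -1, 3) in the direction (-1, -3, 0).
-9*sqrt(10)/5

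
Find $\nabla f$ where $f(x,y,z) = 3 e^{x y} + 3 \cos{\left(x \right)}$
(3*y*exp(x*y) - 3*sin(x), 3*x*exp(x*y), 0)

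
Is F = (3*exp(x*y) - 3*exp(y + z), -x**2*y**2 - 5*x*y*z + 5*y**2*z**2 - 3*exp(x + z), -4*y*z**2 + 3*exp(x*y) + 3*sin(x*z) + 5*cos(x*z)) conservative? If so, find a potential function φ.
No, ∇×F = (5*x*y + 3*x*exp(x*y) - 10*y**2*z - 4*z**2 + 3*exp(x + z), -3*y*exp(x*y) + 5*z*sin(x*z) - 3*z*cos(x*z) - 3*exp(y + z), -2*x*y**2 - 3*x*exp(x*y) - 5*y*z - 3*exp(x + z) + 3*exp(y + z)) ≠ 0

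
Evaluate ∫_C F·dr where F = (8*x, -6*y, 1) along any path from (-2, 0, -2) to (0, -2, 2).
-24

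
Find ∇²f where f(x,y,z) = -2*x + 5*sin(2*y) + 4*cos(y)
-4*(10*sin(y) + 1)*cos(y)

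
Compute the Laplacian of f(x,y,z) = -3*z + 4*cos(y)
-4*cos(y)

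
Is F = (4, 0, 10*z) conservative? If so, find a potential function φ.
Yes, F is conservative. φ = 4*x + 5*z**2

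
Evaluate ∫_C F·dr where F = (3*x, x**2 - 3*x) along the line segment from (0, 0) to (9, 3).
162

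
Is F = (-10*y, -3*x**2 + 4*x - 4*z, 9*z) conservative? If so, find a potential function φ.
No, ∇×F = (4, 0, 14 - 6*x) ≠ 0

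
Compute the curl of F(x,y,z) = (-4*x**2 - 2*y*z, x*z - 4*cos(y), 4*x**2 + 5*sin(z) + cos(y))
(-x - sin(y), -8*x - 2*y, 3*z)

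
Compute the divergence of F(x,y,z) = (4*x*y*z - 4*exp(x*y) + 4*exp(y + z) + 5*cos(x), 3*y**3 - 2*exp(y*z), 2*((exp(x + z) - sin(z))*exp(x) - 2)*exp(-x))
9*y**2 + 4*y*z - 4*y*exp(x*y) - 2*z*exp(y*z) + 2*exp(x + z) - 5*sin(x) - 2*cos(z)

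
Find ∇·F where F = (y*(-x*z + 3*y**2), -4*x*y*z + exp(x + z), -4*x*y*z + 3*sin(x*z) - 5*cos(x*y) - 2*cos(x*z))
-4*x*y - 4*x*z + 2*x*sin(x*z) + 3*x*cos(x*z) - y*z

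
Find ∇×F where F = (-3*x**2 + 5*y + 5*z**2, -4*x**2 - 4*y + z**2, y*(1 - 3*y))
(-6*y - 2*z + 1, 10*z, -8*x - 5)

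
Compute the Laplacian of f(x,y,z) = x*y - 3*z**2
-6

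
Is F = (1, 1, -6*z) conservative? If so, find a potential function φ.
Yes, F is conservative. φ = x + y - 3*z**2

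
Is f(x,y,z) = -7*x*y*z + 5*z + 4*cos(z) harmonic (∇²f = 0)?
No, ∇²f = -4*cos(z)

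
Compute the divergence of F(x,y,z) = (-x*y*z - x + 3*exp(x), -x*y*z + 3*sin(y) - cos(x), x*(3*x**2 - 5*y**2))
-x*z - y*z + 3*exp(x) + 3*cos(y) - 1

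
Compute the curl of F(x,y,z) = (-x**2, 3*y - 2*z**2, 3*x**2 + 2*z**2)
(4*z, -6*x, 0)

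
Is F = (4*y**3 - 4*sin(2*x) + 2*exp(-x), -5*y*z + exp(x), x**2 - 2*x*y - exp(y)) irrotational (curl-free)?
No, ∇×F = (-2*x + 5*y - exp(y), -2*x + 2*y, -12*y**2 + exp(x))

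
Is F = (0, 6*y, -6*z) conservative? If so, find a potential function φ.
Yes, F is conservative. φ = 3*y**2 - 3*z**2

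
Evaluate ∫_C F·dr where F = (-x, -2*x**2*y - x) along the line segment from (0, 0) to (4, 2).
-44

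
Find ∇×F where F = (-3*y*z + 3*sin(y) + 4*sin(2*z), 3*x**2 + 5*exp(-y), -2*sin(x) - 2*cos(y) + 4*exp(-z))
(2*sin(y), -3*y + 2*cos(x) + 8*cos(2*z), 6*x + 3*z - 3*cos(y))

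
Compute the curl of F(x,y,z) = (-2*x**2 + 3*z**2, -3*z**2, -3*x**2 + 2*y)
(6*z + 2, 6*x + 6*z, 0)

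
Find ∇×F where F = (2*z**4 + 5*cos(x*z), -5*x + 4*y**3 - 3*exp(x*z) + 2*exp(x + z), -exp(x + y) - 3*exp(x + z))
(3*x*exp(x*z) - exp(x + y) - 2*exp(x + z), -5*x*sin(x*z) + 8*z**3 + exp(x + y) + 3*exp(x + z), -3*z*exp(x*z) + 2*exp(x + z) - 5)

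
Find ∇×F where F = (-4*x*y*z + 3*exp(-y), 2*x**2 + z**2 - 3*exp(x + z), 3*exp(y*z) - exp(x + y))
(3*z*exp(y*z) - 2*z - exp(x + y) + 3*exp(x + z), -4*x*y + exp(x + y), 4*x*z + 4*x - 3*exp(x + z) + 3*exp(-y))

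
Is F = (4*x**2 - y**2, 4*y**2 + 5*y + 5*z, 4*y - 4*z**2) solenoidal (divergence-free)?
No, ∇·F = 8*x + 8*y - 8*z + 5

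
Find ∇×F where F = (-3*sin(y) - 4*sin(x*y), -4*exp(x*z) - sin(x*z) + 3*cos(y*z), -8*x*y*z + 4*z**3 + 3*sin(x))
(-8*x*z + 4*x*exp(x*z) + x*cos(x*z) + 3*y*sin(y*z), 8*y*z - 3*cos(x), 4*x*cos(x*y) - 4*z*exp(x*z) - z*cos(x*z) + 3*cos(y))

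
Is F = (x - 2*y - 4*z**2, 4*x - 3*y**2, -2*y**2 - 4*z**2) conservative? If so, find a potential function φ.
No, ∇×F = (-4*y, -8*z, 6) ≠ 0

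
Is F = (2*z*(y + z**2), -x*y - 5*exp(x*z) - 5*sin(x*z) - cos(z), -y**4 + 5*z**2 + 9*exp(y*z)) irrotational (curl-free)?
No, ∇×F = (5*x*exp(x*z) + 5*x*cos(x*z) - 4*y**3 + 9*z*exp(y*z) - sin(z), 2*y + 6*z**2, -y - 5*z*exp(x*z) - 5*z*cos(x*z) - 2*z)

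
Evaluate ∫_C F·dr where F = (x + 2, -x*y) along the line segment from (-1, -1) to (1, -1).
4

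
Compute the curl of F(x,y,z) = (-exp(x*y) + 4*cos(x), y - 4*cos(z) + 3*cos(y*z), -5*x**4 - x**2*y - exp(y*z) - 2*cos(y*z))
(-x**2 + 3*y*sin(y*z) - z*exp(y*z) + 2*z*sin(y*z) - 4*sin(z), 2*x*(10*x**2 + y), x*exp(x*y))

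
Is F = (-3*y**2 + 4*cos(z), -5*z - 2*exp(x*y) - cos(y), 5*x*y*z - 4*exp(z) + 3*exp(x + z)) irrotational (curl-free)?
No, ∇×F = (5*x*z + 5, -5*y*z - 3*exp(x + z) - 4*sin(z), 2*y*(3 - exp(x*y)))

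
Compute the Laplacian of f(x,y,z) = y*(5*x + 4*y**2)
24*y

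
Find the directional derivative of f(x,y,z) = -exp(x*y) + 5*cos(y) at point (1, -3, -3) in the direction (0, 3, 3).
sqrt(2)*(-1 + 5*exp(3)*sin(3))*exp(-3)/2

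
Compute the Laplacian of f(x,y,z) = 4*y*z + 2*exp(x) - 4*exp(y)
2*exp(x) - 4*exp(y)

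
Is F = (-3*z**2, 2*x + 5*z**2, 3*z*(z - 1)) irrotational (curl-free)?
No, ∇×F = (-10*z, -6*z, 2)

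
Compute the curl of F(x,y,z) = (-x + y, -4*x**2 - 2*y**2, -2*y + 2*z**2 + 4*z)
(-2, 0, -8*x - 1)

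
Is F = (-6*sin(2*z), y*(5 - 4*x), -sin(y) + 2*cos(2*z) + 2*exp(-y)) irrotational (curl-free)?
No, ∇×F = (-cos(y) - 2*exp(-y), -12*cos(2*z), -4*y)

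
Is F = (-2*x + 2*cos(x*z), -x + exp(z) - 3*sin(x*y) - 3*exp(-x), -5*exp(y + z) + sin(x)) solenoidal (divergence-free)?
No, ∇·F = -3*x*cos(x*y) - 2*z*sin(x*z) - 5*exp(y + z) - 2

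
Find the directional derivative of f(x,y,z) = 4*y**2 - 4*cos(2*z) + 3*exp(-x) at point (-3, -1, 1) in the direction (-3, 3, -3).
sqrt(3)*(-8 - 8*sin(2) + 3*exp(3))/3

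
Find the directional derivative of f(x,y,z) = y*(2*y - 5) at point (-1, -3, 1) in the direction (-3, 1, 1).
-17*sqrt(11)/11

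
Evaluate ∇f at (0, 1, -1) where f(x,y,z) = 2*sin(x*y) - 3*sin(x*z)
(5, 0, 0)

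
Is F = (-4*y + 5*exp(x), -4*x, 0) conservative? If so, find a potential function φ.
Yes, F is conservative. φ = -4*x*y + 5*exp(x)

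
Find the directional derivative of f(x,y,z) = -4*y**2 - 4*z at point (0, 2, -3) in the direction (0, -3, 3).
6*sqrt(2)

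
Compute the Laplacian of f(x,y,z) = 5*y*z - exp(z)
-exp(z)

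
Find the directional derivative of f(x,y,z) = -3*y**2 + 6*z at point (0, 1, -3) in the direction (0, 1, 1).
0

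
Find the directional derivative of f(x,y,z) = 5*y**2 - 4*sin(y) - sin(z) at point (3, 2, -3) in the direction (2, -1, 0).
4*sqrt(5)*(-5 + cos(2))/5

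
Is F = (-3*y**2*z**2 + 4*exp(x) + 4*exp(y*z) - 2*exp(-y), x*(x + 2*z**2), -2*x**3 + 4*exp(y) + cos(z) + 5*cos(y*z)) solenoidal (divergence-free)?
No, ∇·F = -5*y*sin(y*z) + 4*exp(x) - sin(z)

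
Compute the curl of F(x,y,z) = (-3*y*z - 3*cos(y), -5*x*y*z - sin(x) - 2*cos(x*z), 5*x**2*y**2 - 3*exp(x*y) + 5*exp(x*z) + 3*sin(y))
(10*x**2*y + 5*x*y - 3*x*exp(x*y) - 2*x*sin(x*z) + 3*cos(y), -10*x*y**2 + 3*y*exp(x*y) - 3*y - 5*z*exp(x*z), -5*y*z + 2*z*sin(x*z) + 3*z - 3*sin(y) - cos(x))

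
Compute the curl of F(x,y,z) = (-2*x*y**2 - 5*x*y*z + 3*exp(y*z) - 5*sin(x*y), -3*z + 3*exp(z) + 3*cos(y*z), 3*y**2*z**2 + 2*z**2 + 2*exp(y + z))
(6*y*z**2 + 3*y*sin(y*z) - 3*exp(z) + 2*exp(y + z) + 3, y*(-5*x + 3*exp(y*z)), 4*x*y + 5*x*z + 5*x*cos(x*y) - 3*z*exp(y*z))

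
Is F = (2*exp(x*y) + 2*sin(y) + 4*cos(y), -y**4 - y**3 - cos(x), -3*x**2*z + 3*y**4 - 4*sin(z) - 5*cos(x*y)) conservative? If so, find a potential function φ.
No, ∇×F = (5*x*sin(x*y) + 12*y**3, 6*x*z - 5*y*sin(x*y), -2*x*exp(x*y) + sin(x) + 4*sin(y) - 2*cos(y)) ≠ 0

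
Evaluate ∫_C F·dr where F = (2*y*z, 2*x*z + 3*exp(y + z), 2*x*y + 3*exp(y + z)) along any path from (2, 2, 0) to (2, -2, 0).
-6*sinh(2)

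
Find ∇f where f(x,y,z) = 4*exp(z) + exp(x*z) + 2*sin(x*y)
(2*y*cos(x*y) + z*exp(x*z), 2*x*cos(x*y), x*exp(x*z) + 4*exp(z))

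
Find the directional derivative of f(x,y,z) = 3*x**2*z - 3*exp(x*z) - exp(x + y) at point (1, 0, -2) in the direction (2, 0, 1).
sqrt(5)*(-21*exp(2) - 2*exp(3) + 9)*exp(-2)/5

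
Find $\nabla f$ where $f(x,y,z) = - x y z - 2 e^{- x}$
(-y*z + 2*exp(-x), -x*z, -x*y)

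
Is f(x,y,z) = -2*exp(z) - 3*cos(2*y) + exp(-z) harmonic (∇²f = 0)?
No, ∇²f = 12*cos(2*y) - 3*sinh(z) - cosh(z)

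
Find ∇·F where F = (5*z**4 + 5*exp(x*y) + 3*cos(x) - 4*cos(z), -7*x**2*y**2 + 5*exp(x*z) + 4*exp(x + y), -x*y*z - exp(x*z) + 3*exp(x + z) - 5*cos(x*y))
-14*x**2*y - x*y - x*exp(x*z) + 5*y*exp(x*y) + 4*exp(x + y) + 3*exp(x + z) - 3*sin(x)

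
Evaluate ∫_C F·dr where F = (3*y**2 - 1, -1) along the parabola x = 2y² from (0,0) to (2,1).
0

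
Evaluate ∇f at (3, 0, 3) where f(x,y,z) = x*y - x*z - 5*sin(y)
(-3, -2, -3)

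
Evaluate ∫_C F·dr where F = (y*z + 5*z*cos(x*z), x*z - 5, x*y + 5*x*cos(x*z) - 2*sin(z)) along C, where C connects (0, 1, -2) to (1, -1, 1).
-2*cos(2) + 2*cos(1) + 5*sin(1) + 9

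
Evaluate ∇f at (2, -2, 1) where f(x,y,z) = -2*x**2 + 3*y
(-8, 3, 0)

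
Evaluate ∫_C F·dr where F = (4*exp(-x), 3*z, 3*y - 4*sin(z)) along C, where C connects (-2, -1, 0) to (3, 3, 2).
4*cos(2) - 4*exp(-3) + 14 + 4*exp(2)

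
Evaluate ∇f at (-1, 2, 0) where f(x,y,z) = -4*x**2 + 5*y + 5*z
(8, 5, 5)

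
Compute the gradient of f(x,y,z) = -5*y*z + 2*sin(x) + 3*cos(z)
(2*cos(x), -5*z, -5*y - 3*sin(z))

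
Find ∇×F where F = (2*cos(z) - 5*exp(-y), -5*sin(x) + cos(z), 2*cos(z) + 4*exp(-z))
(sin(z), -2*sin(z), -5*cos(x) - 5*exp(-y))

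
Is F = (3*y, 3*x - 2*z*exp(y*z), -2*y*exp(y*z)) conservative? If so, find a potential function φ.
Yes, F is conservative. φ = 3*x*y - 2*exp(y*z)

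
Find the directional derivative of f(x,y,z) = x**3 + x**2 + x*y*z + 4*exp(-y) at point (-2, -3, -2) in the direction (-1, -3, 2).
sqrt(14)*(-7 + 6*exp(3))/7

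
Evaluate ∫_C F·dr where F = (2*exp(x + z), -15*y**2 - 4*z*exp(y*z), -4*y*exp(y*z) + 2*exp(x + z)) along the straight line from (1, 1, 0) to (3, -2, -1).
-2*exp(2) - 2*E + 49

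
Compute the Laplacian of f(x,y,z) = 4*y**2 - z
8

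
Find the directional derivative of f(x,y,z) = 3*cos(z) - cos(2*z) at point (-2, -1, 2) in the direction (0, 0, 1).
-3*sin(2) + 2*sin(4)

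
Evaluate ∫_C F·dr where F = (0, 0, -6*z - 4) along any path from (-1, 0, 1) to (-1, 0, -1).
8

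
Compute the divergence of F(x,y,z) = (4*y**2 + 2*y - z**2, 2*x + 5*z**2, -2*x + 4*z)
4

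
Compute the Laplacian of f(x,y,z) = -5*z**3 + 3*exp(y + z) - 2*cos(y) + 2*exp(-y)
-30*z + 6*exp(y + z) + 2*cos(y) + 2*exp(-y)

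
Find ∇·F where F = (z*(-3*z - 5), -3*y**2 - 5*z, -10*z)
-6*y - 10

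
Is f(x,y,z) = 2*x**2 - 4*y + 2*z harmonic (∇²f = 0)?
No, ∇²f = 4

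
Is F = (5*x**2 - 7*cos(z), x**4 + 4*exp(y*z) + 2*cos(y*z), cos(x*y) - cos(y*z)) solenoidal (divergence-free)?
No, ∇·F = 10*x + y*sin(y*z) + 4*z*exp(y*z) - 2*z*sin(y*z)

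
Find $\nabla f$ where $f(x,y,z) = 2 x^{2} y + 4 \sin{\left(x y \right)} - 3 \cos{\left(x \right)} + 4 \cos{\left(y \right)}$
(4*x*y + 4*y*cos(x*y) + 3*sin(x), 2*x**2 + 4*x*cos(x*y) - 4*sin(y), 0)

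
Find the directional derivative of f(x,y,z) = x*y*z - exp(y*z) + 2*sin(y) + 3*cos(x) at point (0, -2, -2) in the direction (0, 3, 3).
sqrt(2)*(cos(2) + 2*exp(4))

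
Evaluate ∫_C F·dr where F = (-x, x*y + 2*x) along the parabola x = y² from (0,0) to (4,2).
4/3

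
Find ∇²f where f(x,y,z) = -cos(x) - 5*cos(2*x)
cos(x) + 20*cos(2*x)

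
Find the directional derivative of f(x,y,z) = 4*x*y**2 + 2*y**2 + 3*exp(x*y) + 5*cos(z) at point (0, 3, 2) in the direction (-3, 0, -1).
sqrt(10)*(-27 + sin(2))/2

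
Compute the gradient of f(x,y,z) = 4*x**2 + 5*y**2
(8*x, 10*y, 0)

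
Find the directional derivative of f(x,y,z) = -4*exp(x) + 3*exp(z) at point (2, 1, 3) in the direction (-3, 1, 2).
3*sqrt(14)*(2 + E)*exp(2)/7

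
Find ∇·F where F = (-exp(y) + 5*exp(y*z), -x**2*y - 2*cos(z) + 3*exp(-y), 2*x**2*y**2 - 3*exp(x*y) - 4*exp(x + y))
-x**2 - 3*exp(-y)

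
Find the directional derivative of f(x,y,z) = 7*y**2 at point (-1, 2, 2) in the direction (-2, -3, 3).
-42*sqrt(22)/11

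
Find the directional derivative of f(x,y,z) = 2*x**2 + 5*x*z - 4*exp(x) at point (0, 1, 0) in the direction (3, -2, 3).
-6*sqrt(22)/11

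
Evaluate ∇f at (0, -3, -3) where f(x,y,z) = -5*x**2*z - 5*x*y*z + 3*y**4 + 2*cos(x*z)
(-45, -324, 0)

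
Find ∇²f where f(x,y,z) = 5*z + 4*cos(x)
-4*cos(x)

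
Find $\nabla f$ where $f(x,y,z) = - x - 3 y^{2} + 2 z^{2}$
(-1, -6*y, 4*z)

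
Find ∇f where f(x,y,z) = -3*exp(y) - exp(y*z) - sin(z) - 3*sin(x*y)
(-3*y*cos(x*y), -3*x*cos(x*y) - z*exp(y*z) - 3*exp(y), -y*exp(y*z) - cos(z))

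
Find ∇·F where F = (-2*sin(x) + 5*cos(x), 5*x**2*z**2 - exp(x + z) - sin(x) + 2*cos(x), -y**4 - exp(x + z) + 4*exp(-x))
-exp(x + z) - 5*sin(x) - 2*cos(x)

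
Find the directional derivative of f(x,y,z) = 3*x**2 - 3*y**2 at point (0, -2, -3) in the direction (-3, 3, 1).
36*sqrt(19)/19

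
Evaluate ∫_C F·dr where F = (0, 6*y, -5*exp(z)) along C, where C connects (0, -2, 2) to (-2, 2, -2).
10*sinh(2)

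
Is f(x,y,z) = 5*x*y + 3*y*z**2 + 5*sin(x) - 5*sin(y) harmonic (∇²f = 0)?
No, ∇²f = 6*y - 5*sin(x) + 5*sin(y)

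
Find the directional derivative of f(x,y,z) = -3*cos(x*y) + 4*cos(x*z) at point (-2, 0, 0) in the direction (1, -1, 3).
0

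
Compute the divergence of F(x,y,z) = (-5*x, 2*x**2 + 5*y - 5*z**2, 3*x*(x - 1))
0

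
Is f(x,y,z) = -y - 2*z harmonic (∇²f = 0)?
Yes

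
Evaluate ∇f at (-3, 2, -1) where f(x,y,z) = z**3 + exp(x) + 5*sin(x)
(5*cos(3) + exp(-3), 0, 3)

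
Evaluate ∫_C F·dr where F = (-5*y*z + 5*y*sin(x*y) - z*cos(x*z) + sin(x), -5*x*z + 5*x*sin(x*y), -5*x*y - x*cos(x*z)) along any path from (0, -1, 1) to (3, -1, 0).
6 - 6*cos(3)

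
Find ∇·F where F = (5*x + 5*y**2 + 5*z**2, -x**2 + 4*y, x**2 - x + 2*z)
11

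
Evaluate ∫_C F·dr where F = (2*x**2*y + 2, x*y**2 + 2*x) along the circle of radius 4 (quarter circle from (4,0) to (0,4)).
-8*pi - 8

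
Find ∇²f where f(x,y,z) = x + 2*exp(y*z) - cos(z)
2*y**2*exp(y*z) + 2*z**2*exp(y*z) + cos(z)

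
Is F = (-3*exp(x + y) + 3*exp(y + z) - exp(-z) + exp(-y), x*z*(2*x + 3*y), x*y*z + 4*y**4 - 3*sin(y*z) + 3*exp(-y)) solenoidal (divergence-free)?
No, ∇·F = x*y + 3*x*z - 3*y*cos(y*z) - 3*exp(x + y)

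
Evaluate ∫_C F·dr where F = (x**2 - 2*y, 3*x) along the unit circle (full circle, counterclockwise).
5*pi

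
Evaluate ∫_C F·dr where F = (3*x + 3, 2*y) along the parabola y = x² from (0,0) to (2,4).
28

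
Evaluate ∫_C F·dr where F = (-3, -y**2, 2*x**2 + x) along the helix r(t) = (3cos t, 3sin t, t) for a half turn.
18 + 9*pi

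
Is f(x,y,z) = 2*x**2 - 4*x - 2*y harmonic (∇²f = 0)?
No, ∇²f = 4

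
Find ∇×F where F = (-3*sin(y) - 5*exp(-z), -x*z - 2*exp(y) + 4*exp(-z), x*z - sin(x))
(x + 4*exp(-z), -z + cos(x) + 5*exp(-z), -z + 3*cos(y))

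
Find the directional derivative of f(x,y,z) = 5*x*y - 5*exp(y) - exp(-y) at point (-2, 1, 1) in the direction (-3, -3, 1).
3*sqrt(19)*(-1 + 5*E + 5*exp(2))*exp(-1)/19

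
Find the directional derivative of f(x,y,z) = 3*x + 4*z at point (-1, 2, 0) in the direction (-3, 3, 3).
sqrt(3)/3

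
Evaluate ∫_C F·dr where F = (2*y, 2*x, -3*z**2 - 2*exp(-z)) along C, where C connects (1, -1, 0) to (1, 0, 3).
-27 + 2*exp(-3)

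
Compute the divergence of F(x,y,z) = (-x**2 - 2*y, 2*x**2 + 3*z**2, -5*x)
-2*x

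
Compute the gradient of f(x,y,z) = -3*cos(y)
(0, 3*sin(y), 0)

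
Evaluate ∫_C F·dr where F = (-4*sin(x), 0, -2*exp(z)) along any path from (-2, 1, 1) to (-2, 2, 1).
0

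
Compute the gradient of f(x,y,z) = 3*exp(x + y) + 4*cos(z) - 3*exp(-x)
(3*(exp(2*x + y) + 1)*exp(-x), 3*exp(x + y), -4*sin(z))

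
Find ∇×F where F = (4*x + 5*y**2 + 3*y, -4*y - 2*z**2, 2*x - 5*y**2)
(-10*y + 4*z, -2, -10*y - 3)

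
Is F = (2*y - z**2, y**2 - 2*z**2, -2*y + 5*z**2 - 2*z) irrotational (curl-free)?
No, ∇×F = (4*z - 2, -2*z, -2)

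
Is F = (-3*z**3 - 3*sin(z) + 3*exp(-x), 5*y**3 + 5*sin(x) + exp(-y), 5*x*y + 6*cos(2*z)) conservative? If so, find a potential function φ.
No, ∇×F = (5*x, -5*y - 9*z**2 - 3*cos(z), 5*cos(x)) ≠ 0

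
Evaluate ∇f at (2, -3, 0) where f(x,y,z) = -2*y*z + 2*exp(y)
(0, 2*exp(-3), 6)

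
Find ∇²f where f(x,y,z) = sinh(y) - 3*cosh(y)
sinh(y) - 3*cosh(y)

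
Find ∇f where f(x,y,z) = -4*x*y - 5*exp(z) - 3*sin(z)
(-4*y, -4*x, -5*exp(z) - 3*cos(z))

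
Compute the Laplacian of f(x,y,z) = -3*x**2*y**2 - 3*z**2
-6*x**2 - 6*y**2 - 6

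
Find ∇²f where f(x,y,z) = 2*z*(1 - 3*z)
-12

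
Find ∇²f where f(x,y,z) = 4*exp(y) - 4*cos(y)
4*exp(y) + 4*cos(y)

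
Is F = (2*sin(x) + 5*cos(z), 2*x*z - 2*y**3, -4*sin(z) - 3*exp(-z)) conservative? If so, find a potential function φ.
No, ∇×F = (-2*x, -5*sin(z), 2*z) ≠ 0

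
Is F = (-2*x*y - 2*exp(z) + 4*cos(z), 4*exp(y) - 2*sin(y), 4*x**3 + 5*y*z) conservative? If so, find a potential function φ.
No, ∇×F = (5*z, -12*x**2 - 2*exp(z) - 4*sin(z), 2*x) ≠ 0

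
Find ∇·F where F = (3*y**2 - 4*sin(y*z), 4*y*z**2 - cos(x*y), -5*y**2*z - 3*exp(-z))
x*sin(x*y) - 5*y**2 + 4*z**2 + 3*exp(-z)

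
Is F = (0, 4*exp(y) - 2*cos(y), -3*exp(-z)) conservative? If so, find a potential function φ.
Yes, F is conservative. φ = 4*exp(y) - 2*sin(y) + 3*exp(-z)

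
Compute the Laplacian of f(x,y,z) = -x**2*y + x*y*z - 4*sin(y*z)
4*y**2*sin(y*z) - 2*y + 4*z**2*sin(y*z)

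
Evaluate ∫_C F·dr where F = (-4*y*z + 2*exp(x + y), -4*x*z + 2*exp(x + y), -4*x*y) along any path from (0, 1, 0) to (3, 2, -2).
-2*E + 48 + 2*exp(5)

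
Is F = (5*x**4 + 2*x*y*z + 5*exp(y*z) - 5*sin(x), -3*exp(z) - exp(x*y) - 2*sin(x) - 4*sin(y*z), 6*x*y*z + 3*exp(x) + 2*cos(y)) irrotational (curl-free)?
No, ∇×F = (6*x*z + 4*y*cos(y*z) + 3*exp(z) - 2*sin(y), 2*x*y - 6*y*z + 5*y*exp(y*z) - 3*exp(x), -2*x*z - y*exp(x*y) - 5*z*exp(y*z) - 2*cos(x))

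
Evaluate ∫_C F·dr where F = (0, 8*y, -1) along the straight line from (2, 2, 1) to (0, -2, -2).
3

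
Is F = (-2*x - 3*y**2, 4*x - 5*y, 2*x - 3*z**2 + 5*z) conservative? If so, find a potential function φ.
No, ∇×F = (0, -2, 6*y + 4) ≠ 0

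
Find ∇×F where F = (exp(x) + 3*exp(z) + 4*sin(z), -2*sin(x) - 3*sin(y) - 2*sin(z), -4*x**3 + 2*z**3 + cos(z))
(2*cos(z), 12*x**2 + 3*exp(z) + 4*cos(z), -2*cos(x))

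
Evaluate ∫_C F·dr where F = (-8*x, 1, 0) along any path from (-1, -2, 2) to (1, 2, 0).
4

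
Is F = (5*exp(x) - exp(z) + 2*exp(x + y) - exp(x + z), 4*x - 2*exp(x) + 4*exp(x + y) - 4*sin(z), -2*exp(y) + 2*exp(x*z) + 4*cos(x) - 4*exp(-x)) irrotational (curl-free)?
No, ∇×F = (-2*exp(y) + 4*cos(z), -2*z*exp(x*z) - exp(z) - exp(x + z) + 4*sin(x) - 4*exp(-x), -2*exp(x) + 2*exp(x + y) + 4)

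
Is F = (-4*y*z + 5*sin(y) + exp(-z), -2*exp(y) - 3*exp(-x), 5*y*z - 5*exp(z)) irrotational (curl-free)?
No, ∇×F = (5*z, -4*y - exp(-z), 4*z - 5*cos(y) + 3*exp(-x))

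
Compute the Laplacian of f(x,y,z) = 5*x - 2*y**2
-4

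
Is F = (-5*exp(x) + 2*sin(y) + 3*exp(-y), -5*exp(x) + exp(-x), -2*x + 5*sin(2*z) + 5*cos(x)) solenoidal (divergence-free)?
No, ∇·F = -5*exp(x) + 10*cos(2*z)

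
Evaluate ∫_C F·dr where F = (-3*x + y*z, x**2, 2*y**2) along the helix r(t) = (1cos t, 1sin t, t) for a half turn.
pi*(4 - pi)/4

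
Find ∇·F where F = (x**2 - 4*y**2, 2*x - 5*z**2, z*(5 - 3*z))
2*x - 6*z + 5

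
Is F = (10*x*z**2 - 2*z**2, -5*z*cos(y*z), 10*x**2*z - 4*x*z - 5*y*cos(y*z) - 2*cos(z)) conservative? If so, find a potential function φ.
Yes, F is conservative. φ = 5*x**2*z**2 - 2*x*z**2 - 2*sin(z) - 5*sin(y*z)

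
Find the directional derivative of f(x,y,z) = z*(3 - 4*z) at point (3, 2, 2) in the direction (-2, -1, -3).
39*sqrt(14)/14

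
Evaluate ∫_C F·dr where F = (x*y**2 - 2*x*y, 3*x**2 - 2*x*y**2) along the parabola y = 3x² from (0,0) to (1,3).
-153/14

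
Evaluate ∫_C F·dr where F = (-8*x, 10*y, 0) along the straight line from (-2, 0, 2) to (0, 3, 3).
61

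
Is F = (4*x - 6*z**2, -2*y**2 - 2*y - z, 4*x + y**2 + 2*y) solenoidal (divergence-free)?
No, ∇·F = 2 - 4*y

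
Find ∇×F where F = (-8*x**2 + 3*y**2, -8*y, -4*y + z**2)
(-4, 0, -6*y)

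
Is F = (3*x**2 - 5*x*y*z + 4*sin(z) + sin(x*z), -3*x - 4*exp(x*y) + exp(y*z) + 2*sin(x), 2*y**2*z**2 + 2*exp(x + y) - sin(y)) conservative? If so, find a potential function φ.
No, ∇×F = (4*y*z**2 - y*exp(y*z) + 2*exp(x + y) - cos(y), -5*x*y + x*cos(x*z) - 2*exp(x + y) + 4*cos(z), 5*x*z - 4*y*exp(x*y) + 2*cos(x) - 3) ≠ 0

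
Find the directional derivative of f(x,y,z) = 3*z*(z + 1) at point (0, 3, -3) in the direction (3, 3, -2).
15*sqrt(22)/11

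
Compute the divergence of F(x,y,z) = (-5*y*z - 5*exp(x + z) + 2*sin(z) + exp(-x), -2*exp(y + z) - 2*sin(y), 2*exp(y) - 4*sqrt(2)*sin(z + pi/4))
(-(5*exp(x + z) + 2*exp(y + z) + 2*cos(y) + 4*sqrt(2)*cos(z + pi/4))*exp(x) - 1)*exp(-x)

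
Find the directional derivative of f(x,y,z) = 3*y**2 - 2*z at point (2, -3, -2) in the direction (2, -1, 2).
14/3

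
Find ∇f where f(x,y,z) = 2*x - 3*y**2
(2, -6*y, 0)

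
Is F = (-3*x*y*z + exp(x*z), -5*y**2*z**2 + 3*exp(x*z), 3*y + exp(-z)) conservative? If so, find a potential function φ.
No, ∇×F = (-3*x*exp(x*z) + 10*y**2*z + 3, x*(-3*y + exp(x*z)), 3*z*(x + exp(x*z))) ≠ 0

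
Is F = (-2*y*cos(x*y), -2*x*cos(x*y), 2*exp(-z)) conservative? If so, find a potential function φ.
Yes, F is conservative. φ = -2*sin(x*y) - 2*exp(-z)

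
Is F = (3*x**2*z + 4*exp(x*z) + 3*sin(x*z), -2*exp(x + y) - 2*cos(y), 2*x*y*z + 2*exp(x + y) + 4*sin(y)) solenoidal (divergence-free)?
No, ∇·F = 2*x*y + 6*x*z + 4*z*exp(x*z) + 3*z*cos(x*z) - 2*exp(x + y) + 2*sin(y)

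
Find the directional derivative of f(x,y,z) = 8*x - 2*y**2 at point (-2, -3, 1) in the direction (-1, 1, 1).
4*sqrt(3)/3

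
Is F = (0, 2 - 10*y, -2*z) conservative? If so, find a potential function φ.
Yes, F is conservative. φ = -5*y**2 + 2*y - z**2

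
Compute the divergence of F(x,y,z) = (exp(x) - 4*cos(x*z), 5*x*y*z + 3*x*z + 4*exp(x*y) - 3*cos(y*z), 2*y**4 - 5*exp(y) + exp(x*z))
5*x*z + 4*x*exp(x*y) + x*exp(x*z) + 4*z*sin(x*z) + 3*z*sin(y*z) + exp(x)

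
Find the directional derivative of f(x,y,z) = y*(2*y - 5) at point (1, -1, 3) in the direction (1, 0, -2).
0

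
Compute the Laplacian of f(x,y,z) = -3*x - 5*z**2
-10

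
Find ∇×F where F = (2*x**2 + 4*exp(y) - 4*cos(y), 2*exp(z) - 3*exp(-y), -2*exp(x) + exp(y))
(exp(y) - 2*exp(z), 2*exp(x), -4*exp(y) - 4*sin(y))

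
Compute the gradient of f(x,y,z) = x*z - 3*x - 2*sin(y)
(z - 3, -2*cos(y), x)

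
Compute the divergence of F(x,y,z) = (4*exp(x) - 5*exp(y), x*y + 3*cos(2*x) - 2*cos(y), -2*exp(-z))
x + 4*exp(x) + 2*sin(y) + 2*exp(-z)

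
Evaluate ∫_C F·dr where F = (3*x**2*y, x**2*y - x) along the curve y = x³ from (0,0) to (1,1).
1/8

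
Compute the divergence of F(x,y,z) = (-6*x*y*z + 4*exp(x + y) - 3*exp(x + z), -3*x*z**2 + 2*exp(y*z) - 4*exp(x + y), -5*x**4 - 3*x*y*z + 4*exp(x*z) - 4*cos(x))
-3*x*y + 4*x*exp(x*z) - 6*y*z + 2*z*exp(y*z) - 3*exp(x + z)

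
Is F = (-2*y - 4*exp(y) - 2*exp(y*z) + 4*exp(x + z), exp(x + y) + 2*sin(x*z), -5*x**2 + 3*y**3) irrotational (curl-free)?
No, ∇×F = (-2*x*cos(x*z) + 9*y**2, 10*x - 2*y*exp(y*z) + 4*exp(x + z), 2*z*exp(y*z) + 2*z*cos(x*z) + 4*exp(y) + exp(x + y) + 2)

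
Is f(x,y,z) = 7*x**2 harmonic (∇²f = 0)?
No, ∇²f = 14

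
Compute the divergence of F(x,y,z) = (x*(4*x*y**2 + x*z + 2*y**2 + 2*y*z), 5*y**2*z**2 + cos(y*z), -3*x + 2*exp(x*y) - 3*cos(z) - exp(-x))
8*x*y**2 + 2*x*z + 2*y**2 + 10*y*z**2 + 2*y*z - z*sin(y*z) + 3*sin(z)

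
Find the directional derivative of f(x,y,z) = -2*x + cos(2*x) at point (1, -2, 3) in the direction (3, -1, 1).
-6*sqrt(11)*(sin(2) + 1)/11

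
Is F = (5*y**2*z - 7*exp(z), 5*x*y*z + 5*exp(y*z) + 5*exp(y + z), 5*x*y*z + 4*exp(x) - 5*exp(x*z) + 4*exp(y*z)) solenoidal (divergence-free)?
No, ∇·F = 5*x*y + 5*x*z - 5*x*exp(x*z) + 4*y*exp(y*z) + 5*z*exp(y*z) + 5*exp(y + z)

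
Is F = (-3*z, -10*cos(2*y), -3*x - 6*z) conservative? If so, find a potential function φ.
Yes, F is conservative. φ = -3*x*z - 3*z**2 - 5*sin(2*y)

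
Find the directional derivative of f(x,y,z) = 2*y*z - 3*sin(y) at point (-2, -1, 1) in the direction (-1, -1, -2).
sqrt(6)*(3*cos(1) + 2)/6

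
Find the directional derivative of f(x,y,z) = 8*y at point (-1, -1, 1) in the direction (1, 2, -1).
8*sqrt(6)/3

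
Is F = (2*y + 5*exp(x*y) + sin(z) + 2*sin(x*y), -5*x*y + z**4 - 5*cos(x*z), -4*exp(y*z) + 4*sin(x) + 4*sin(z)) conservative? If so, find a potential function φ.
No, ∇×F = (-5*x*sin(x*z) - 4*z**3 - 4*z*exp(y*z), -4*cos(x) + cos(z), -5*x*exp(x*y) - 2*x*cos(x*y) - 5*y + 5*z*sin(x*z) - 2) ≠ 0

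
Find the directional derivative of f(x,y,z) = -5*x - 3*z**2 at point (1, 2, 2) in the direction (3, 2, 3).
-51*sqrt(22)/22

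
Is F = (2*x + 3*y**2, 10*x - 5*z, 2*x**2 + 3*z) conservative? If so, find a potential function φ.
No, ∇×F = (5, -4*x, 10 - 6*y) ≠ 0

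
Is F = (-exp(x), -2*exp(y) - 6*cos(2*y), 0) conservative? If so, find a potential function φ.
Yes, F is conservative. φ = -exp(x) - 2*exp(y) - 3*sin(2*y)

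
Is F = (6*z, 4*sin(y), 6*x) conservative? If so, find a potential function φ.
Yes, F is conservative. φ = 6*x*z - 4*cos(y)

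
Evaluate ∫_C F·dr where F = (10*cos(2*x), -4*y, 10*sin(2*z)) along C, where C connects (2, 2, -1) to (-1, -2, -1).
-5*sin(2) - 5*sin(4)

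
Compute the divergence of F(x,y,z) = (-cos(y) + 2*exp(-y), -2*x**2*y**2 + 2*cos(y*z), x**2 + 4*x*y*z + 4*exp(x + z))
-4*x**2*y + 4*x*y - 2*z*sin(y*z) + 4*exp(x + z)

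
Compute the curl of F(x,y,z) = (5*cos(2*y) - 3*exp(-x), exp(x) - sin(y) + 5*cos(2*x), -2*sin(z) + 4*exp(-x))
(0, 4*exp(-x), exp(x) - 10*sin(2*x) + 10*sin(2*y))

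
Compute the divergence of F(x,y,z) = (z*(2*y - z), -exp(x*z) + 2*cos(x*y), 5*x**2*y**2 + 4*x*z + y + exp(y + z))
-2*x*sin(x*y) + 4*x + exp(y + z)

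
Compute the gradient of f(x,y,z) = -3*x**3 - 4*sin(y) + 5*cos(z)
(-9*x**2, -4*cos(y), -5*sin(z))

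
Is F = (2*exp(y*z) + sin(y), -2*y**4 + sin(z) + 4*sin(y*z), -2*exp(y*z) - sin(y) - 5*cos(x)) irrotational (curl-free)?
No, ∇×F = (-4*y*cos(y*z) - 2*z*exp(y*z) - cos(y) - cos(z), 2*y*exp(y*z) - 5*sin(x), -2*z*exp(y*z) - cos(y))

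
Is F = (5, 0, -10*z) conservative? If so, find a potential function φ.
Yes, F is conservative. φ = 5*x - 5*z**2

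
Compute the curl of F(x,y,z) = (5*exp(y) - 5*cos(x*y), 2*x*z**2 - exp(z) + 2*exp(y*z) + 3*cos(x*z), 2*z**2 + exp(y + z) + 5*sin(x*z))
(-4*x*z + 3*x*sin(x*z) - 2*y*exp(y*z) + exp(z) + exp(y + z), -5*z*cos(x*z), -5*x*sin(x*y) + 2*z**2 - 3*z*sin(x*z) - 5*exp(y))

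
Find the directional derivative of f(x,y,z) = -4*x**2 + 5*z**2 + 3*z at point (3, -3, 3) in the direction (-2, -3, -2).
-18*sqrt(17)/17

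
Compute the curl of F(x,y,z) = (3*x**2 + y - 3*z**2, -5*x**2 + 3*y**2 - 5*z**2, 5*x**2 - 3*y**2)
(-6*y + 10*z, -10*x - 6*z, -10*x - 1)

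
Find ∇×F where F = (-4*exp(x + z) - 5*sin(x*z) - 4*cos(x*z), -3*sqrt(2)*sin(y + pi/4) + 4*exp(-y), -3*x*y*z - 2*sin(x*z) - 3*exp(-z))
(-3*x*z, 4*x*sin(x*z) - 5*x*cos(x*z) + 3*y*z + 2*z*cos(x*z) - 4*exp(x + z), 0)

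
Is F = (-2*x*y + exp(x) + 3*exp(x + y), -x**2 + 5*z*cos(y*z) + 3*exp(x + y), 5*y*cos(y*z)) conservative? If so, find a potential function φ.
Yes, F is conservative. φ = -x**2*y + exp(x) + 3*exp(x + y) + 5*sin(y*z)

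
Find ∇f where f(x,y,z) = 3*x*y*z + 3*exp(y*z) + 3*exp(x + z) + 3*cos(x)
(3*y*z + 3*exp(x + z) - 3*sin(x), 3*z*(x + exp(y*z)), 3*x*y + 3*y*exp(y*z) + 3*exp(x + z))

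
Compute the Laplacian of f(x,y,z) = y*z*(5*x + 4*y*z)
8*y**2 + 8*z**2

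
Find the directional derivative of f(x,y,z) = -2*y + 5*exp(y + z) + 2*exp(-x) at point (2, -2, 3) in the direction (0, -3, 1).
sqrt(10)*(3/5 - E)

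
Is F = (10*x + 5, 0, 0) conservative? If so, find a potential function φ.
Yes, F is conservative. φ = 5*x*(x + 1)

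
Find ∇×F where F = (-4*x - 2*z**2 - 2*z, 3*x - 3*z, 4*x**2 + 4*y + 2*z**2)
(7, -8*x - 4*z - 2, 3)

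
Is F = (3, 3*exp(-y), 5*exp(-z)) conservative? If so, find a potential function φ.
Yes, F is conservative. φ = 3*x - 5*exp(-z) - 3*exp(-y)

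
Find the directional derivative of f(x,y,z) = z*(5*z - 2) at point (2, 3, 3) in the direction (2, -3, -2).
-56*sqrt(17)/17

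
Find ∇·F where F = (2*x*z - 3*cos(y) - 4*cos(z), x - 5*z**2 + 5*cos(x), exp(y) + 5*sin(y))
2*z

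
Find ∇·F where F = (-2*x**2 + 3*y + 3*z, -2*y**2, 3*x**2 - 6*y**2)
-4*x - 4*y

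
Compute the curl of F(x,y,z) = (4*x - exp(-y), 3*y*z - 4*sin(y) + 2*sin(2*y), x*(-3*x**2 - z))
(-3*y, 9*x**2 + z, -exp(-y))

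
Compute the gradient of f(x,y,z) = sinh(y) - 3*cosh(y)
(0, -3*sinh(y) + cosh(y), 0)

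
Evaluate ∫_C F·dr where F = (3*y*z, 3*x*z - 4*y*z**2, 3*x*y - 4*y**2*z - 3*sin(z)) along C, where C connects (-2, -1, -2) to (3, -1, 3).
-25 + 3*cos(3) - 3*cos(2)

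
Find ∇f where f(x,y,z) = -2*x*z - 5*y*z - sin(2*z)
(-2*z, -5*z, -2*x - 5*y - 2*cos(2*z))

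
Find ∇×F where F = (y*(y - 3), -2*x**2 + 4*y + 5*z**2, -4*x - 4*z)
(-10*z, 4, -4*x - 2*y + 3)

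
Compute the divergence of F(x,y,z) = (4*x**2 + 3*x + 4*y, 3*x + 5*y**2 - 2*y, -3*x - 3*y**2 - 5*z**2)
8*x + 10*y - 10*z + 1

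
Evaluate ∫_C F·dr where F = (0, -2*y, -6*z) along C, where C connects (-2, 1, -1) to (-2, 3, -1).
-8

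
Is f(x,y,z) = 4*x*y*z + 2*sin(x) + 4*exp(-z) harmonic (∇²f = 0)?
No, ∇²f = -2*sin(x) + 4*exp(-z)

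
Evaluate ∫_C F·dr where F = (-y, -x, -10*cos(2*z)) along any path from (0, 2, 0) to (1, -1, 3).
1 - 5*sin(6)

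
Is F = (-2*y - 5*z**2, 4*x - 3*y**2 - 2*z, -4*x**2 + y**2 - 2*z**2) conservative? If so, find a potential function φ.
No, ∇×F = (2*y + 2, 8*x - 10*z, 6) ≠ 0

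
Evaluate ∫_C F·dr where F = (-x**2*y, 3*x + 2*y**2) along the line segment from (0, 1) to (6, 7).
-114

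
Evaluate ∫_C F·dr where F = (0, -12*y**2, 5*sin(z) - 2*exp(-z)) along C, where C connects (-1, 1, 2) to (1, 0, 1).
-5*cos(1) + 5*cos(2) - 2*exp(-2) + 2*exp(-1) + 4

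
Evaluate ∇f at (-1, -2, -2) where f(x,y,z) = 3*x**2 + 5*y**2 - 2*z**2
(-6, -20, 8)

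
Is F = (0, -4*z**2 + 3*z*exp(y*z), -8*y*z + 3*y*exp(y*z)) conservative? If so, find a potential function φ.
Yes, F is conservative. φ = -4*y*z**2 + 3*exp(y*z)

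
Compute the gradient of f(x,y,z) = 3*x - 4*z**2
(3, 0, -8*z)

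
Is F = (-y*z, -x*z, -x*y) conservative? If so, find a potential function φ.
Yes, F is conservative. φ = -x*y*z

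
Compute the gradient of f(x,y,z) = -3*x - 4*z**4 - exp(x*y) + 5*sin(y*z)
(-y*exp(x*y) - 3, -x*exp(x*y) + 5*z*cos(y*z), 5*y*cos(y*z) - 16*z**3)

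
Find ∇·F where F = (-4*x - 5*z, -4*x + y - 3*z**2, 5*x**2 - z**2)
-2*z - 3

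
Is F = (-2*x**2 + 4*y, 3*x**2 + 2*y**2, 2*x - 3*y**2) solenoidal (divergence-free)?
No, ∇·F = -4*x + 4*y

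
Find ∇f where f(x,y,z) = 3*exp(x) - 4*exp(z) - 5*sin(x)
(3*exp(x) - 5*cos(x), 0, -4*exp(z))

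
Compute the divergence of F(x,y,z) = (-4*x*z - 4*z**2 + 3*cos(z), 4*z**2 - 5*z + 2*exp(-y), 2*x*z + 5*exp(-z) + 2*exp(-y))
2*x - 4*z - 5*exp(-z) - 2*exp(-y)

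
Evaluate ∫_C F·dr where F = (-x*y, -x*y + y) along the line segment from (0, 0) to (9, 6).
-252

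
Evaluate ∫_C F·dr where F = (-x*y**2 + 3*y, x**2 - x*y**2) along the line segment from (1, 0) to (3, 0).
0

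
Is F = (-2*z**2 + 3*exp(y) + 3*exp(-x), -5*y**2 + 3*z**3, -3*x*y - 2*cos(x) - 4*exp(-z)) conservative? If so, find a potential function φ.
No, ∇×F = (-3*x - 9*z**2, 3*y - 4*z - 2*sin(x), -3*exp(y)) ≠ 0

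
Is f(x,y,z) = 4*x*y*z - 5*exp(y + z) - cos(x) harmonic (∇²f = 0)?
No, ∇²f = -10*exp(y + z) + cos(x)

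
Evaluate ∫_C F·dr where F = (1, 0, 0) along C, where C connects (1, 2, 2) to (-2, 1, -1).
-3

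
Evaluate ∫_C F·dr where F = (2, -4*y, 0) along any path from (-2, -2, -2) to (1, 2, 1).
6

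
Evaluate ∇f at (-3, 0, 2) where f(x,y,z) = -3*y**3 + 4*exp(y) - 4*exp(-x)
(4*exp(3), 4, 0)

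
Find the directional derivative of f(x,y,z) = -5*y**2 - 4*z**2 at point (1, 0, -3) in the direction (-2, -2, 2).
8*sqrt(3)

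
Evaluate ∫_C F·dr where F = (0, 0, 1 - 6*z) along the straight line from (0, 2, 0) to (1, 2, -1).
-4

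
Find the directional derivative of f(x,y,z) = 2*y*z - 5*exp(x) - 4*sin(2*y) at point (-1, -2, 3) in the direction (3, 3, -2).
sqrt(22)*(-15 + 2*E*(13 - 12*cos(4)))*exp(-1)/22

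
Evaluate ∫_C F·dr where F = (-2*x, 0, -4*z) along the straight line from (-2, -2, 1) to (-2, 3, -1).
0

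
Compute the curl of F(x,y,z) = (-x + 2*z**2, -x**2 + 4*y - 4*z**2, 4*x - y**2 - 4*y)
(-2*y + 8*z - 4, 4*z - 4, -2*x)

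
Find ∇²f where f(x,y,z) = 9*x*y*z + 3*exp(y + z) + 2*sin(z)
6*exp(y + z) - 2*sin(z)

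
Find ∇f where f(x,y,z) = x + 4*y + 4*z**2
(1, 4, 8*z)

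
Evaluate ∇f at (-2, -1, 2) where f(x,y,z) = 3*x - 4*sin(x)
(3 - 4*cos(2), 0, 0)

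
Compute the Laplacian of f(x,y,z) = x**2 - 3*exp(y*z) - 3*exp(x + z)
-3*y**2*exp(y*z) - 3*z**2*exp(y*z) - 6*exp(x + z) + 2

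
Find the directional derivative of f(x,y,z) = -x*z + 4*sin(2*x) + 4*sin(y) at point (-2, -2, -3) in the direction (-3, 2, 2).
sqrt(17)*(-5 + 8*cos(2) - 24*cos(4))/17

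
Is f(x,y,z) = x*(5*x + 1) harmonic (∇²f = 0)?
No, ∇²f = 10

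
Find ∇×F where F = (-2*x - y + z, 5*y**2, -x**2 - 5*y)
(-5, 2*x + 1, 1)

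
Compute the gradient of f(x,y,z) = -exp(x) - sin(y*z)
(-exp(x), -z*cos(y*z), -y*cos(y*z))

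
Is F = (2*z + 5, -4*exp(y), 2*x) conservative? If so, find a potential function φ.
Yes, F is conservative. φ = 2*x*z + 5*x - 4*exp(y)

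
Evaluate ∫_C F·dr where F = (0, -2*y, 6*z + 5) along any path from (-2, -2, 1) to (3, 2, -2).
-6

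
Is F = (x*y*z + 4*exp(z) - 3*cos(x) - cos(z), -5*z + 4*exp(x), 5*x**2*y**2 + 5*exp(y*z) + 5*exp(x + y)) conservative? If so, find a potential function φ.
No, ∇×F = (10*x**2*y + 5*z*exp(y*z) + 5*exp(x + y) + 5, -10*x*y**2 + x*y + 4*exp(z) - 5*exp(x + y) + sin(z), -x*z + 4*exp(x)) ≠ 0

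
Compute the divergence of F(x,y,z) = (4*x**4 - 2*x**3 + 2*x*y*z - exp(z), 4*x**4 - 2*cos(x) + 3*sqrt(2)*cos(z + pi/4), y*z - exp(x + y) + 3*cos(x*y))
16*x**3 - 6*x**2 + 2*y*z + y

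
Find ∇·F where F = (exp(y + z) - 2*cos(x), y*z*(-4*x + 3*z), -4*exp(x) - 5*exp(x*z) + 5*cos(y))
-5*x*exp(x*z) - z*(4*x - 3*z) + 2*sin(x)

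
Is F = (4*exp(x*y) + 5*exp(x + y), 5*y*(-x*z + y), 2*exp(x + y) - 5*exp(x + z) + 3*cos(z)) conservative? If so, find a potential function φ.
No, ∇×F = (5*x*y + 2*exp(x + y), -2*exp(x + y) + 5*exp(x + z), -4*x*exp(x*y) - 5*y*z - 5*exp(x + y)) ≠ 0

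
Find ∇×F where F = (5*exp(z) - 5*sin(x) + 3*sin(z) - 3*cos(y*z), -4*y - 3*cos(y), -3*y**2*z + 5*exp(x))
(-6*y*z, 3*y*sin(y*z) - 5*exp(x) + 5*exp(z) + 3*cos(z), -3*z*sin(y*z))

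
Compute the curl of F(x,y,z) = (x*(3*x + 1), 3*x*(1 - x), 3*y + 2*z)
(3, 0, 3 - 6*x)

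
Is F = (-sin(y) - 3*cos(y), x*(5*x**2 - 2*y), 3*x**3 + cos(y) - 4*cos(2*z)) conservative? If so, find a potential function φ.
No, ∇×F = (-sin(y), -9*x**2, 15*x**2 - 2*y - 3*sin(y) + cos(y)) ≠ 0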